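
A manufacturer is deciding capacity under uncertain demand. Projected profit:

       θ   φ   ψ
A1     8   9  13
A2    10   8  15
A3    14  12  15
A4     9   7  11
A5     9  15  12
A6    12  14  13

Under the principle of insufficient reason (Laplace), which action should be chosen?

Row averages: A1=10, A2=11, A3=41/3, A4=9, A5=12, A6=13
Highest average = 41/3 → A3.

A3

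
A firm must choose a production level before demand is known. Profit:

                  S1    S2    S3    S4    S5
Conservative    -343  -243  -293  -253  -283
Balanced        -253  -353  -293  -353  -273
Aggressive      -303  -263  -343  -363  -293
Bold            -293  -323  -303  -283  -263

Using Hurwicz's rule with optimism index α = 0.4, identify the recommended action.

Conservative: 0.4·(-243) + 0.6·(-343) = -303
Balanced: 0.4·(-253) + 0.6·(-353) = -313
Aggressive: 0.4·(-263) + 0.6·(-363) = -323
Bold: 0.4·(-263) + 0.6·(-323) = -299
Highest Hurwicz score = -299 → Bold.

Bold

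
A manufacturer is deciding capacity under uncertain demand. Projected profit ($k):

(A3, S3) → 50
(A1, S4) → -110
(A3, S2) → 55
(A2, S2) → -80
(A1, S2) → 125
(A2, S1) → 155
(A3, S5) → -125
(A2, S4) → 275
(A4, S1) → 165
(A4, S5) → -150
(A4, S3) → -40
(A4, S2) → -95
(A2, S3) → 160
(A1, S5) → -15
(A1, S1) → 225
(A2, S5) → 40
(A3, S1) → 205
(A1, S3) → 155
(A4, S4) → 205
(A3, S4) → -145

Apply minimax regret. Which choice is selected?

A2

Column bests: S1=225, S2=125, S3=160, S4=275, S5=40.
A1 regrets: 0, 0, 5, 385, 55 → max 385
A2 regrets: 70, 205, 0, 0, 0 → max 205
A3 regrets: 20, 70, 110, 420, 165 → max 420
A4 regrets: 60, 220, 200, 70, 190 → max 220
Smallest max regret = 205 → A2.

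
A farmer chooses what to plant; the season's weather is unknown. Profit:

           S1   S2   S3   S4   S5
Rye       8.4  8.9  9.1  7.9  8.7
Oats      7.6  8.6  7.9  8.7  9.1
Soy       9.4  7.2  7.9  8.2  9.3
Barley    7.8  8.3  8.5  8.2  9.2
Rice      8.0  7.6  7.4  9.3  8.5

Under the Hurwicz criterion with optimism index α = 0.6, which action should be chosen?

Barley

Rye: 0.6·9.1 + 0.4·7.9 = 8.62
Oats: 0.6·9.1 + 0.4·7.6 = 8.5
Soy: 0.6·9.4 + 0.4·7.2 = 8.52
Barley: 0.6·9.2 + 0.4·7.8 = 8.64
Rice: 0.6·9.3 + 0.4·7.4 = 8.54
Highest Hurwicz score = 8.64 → Barley.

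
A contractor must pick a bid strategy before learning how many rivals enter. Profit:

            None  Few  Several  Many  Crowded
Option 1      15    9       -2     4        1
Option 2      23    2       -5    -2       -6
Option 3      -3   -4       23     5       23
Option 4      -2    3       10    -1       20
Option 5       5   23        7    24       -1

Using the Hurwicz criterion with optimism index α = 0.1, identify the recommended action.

Option 5

Option 1: 0.1·15 + 0.9·(-2) = -0.3
Option 2: 0.1·23 + 0.9·(-6) = -3.1
Option 3: 0.1·23 + 0.9·(-4) = -1.3
Option 4: 0.1·20 + 0.9·(-2) = 0.2
Option 5: 0.1·24 + 0.9·(-1) = 1.5
Highest Hurwicz score = 1.5 → Option 5.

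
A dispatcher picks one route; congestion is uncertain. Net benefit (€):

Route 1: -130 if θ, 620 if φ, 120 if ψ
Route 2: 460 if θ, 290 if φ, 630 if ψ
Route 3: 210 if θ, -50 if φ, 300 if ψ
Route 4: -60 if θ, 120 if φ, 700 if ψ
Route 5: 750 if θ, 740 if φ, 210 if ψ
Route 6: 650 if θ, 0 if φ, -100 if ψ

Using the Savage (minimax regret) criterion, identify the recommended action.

Column bests: θ=750, φ=740, ψ=700.
Route 1 regrets: 880, 120, 580 → max 880
Route 2 regrets: 290, 450, 70 → max 450
Route 3 regrets: 540, 790, 400 → max 790
Route 4 regrets: 810, 620, 0 → max 810
Route 5 regrets: 0, 0, 490 → max 490
Route 6 regrets: 100, 740, 800 → max 800
Smallest max regret = 450 → Route 2.

Route 2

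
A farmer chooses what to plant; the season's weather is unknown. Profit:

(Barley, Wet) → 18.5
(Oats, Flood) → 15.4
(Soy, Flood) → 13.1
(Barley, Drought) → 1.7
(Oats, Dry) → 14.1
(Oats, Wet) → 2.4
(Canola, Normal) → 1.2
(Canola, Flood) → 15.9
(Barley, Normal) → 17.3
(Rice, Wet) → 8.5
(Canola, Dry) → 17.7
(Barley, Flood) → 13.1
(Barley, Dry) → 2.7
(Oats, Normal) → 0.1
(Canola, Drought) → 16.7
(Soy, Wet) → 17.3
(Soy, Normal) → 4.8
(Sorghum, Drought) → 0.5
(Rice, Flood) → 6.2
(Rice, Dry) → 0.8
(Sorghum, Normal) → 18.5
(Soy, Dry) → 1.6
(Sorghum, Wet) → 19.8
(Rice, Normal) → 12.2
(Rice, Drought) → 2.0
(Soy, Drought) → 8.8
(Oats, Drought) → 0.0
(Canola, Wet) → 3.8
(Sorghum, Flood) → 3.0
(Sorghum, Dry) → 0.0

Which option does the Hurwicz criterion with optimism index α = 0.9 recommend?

Sorghum

Canola: 0.9·17.7 + 0.1·1.2 = 16.05
Oats: 0.9·15.4 + 0.1·0.0 = 13.86
Rice: 0.9·12.2 + 0.1·0.8 = 11.06
Barley: 0.9·18.5 + 0.1·1.7 = 16.82
Sorghum: 0.9·19.8 + 0.1·0.0 = 17.82
Soy: 0.9·17.3 + 0.1·1.6 = 15.73
Highest Hurwicz score = 17.82 → Sorghum.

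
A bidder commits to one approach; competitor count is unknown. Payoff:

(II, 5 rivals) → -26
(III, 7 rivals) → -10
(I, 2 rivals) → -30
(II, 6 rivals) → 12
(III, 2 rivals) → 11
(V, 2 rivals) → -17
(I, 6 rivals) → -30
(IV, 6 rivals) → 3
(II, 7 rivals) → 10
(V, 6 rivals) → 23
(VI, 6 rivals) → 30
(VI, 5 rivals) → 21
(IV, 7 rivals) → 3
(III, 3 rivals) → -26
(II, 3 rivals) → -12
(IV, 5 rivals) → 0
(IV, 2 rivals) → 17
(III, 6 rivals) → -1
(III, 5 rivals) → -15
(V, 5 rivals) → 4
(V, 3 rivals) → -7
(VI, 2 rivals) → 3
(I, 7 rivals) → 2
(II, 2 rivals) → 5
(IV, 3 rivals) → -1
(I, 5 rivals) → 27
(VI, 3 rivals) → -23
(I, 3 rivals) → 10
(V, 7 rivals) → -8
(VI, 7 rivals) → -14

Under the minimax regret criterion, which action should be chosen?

Column bests: 2 rivals=17, 3 rivals=10, 5 rivals=27, 6 rivals=30, 7 rivals=10.
I regrets: 47, 0, 0, 60, 8 → max 60
II regrets: 12, 22, 53, 18, 0 → max 53
III regrets: 6, 36, 42, 31, 20 → max 42
IV regrets: 0, 11, 27, 27, 7 → max 27
V regrets: 34, 17, 23, 7, 18 → max 34
VI regrets: 14, 33, 6, 0, 24 → max 33
Smallest max regret = 27 → IV.

IV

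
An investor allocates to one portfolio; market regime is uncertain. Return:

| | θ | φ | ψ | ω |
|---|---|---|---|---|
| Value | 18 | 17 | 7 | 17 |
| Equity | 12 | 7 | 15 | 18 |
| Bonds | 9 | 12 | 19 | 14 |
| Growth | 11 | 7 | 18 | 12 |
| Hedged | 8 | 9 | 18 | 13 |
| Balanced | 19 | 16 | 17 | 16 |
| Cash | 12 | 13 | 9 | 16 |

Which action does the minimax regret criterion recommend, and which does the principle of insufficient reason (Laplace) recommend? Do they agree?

Column bests: θ=19, φ=17, ψ=19, ω=18.
Value regrets: 1, 0, 12, 1 → max 12
Equity regrets: 7, 10, 4, 0 → max 10
Bonds regrets: 10, 5, 0, 4 → max 10
Growth regrets: 8, 10, 1, 6 → max 10
Hedged regrets: 11, 8, 1, 5 → max 11
Balanced regrets: 0, 1, 2, 2 → max 2
Cash regrets: 7, 4, 10, 2 → max 10
Smallest max regret = 2 → Balanced.
Row averages: Value=14.75, Equity=13, Bonds=13.5, Growth=12, Hedged=12, Balanced=17, Cash=12.5
Highest average = 17 → Balanced.

minimax regret → Balanced; laplace → Balanced (agree)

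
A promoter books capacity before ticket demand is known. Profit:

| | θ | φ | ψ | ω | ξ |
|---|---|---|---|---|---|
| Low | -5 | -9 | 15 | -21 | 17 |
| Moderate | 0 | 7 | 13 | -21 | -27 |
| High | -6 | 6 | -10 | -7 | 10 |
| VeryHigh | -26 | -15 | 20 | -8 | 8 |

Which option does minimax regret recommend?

Column bests: θ=0, φ=7, ψ=20, ω=-7, ξ=17.
Low regrets: 5, 16, 5, 14, 0 → max 16
Moderate regrets: 0, 0, 7, 14, 44 → max 44
High regrets: 6, 1, 30, 0, 7 → max 30
VeryHigh regrets: 26, 22, 0, 1, 9 → max 26
Smallest max regret = 16 → Low.

Low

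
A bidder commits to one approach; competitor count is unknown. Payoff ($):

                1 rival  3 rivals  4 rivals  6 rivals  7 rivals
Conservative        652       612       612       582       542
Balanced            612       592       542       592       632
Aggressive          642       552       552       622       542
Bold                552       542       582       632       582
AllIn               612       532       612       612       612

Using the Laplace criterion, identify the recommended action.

Row averages: Conservative=600, Balanced=594, Aggressive=582, Bold=578, AllIn=596
Highest average = 600 → Conservative.

Conservative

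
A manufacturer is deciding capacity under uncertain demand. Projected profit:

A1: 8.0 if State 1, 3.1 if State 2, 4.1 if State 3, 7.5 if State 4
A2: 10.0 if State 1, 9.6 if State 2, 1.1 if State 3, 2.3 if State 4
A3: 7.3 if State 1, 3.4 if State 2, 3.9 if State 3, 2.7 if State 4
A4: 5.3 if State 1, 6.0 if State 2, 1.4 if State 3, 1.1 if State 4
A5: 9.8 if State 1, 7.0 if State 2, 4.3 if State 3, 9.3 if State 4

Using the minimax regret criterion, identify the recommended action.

Column bests: State 1=10.0, State 2=9.6, State 3=4.3, State 4=9.3.
A1 regrets: 2.0, 6.5, 0.2, 1.8 → max 6.5
A2 regrets: 0.0, 0.0, 3.2, 7.0 → max 7.0
A3 regrets: 2.7, 6.2, 0.4, 6.6 → max 6.6
A4 regrets: 4.7, 3.6, 2.9, 8.2 → max 8.2
A5 regrets: 0.2, 2.6, 0.0, 0.0 → max 2.6
Smallest max regret = 2.6 → A5.

A5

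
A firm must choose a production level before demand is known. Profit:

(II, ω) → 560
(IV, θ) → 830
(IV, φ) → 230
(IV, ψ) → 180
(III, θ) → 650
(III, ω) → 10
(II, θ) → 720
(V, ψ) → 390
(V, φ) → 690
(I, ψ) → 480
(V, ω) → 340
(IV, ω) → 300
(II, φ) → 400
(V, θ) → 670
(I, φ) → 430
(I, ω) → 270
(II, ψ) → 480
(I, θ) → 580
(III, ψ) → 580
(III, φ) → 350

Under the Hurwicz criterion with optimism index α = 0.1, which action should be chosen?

II

I: 0.1·580 + 0.9·270 = 301
II: 0.1·720 + 0.9·400 = 432
III: 0.1·650 + 0.9·10 = 74
IV: 0.1·830 + 0.9·180 = 245
V: 0.1·690 + 0.9·340 = 375
Highest Hurwicz score = 432 → II.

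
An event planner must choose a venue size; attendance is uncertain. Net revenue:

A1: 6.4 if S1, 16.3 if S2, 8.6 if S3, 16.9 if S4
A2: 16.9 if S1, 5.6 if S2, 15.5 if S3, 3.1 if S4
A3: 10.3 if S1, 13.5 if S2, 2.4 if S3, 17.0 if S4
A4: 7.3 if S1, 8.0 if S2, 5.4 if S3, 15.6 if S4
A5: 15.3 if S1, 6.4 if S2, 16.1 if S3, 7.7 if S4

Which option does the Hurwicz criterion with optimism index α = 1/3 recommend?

A1: 1/3·16.9 + 2/3·6.4 = 9.9
A2: 1/3·16.9 + 2/3·3.1 = 7.7
A3: 1/3·17.0 + 2/3·2.4 = 109/15
A4: 1/3·15.6 + 2/3·5.4 = 8.8
A5: 1/3·16.1 + 2/3·6.4 = 289/30
Highest Hurwicz score = 9.9 → A1.

A1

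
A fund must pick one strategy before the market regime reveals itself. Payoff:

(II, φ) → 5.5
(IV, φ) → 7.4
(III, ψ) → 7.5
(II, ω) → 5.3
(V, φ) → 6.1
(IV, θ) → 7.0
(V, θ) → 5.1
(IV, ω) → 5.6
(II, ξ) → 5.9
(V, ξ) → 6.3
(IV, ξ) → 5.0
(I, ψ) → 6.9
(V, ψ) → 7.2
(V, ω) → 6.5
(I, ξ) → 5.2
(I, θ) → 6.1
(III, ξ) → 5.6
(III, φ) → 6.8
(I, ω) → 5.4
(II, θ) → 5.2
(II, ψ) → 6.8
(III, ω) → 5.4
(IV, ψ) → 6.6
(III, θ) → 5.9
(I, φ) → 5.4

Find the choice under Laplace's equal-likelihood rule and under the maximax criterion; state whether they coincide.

Row averages: I=5.8, II=5.74, III=6.24, IV=6.32, V=6.24
Highest average = 6.32 → IV.
Row maxima: I=6.9, II=6.8, III=7.5, IV=7.4, V=7.2
Best best-case = 7.5 → III.

laplace → IV; maximax → III (disagree)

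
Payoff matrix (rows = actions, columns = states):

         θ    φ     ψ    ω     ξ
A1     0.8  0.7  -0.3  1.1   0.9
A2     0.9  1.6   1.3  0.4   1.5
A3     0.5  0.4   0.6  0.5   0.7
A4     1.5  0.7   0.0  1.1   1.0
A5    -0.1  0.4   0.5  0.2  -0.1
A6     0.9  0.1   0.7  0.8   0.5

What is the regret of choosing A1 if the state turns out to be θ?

Best payoff under θ is 1.5.
Regret = 1.5 − 0.8 = 0.7.

0.7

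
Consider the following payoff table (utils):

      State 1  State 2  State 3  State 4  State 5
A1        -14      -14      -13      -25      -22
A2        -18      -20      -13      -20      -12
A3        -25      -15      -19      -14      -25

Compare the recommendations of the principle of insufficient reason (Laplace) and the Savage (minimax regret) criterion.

Row averages: A1=-17.6, A2=-16.6, A3=-19.6
Highest average = -16.6 → A2.
Column bests: State 1=-14, State 2=-14, State 3=-13, State 4=-14, State 5=-12.
A1 regrets: 0, 0, 0, 11, 10 → max 11
A2 regrets: 4, 6, 0, 6, 0 → max 6
A3 regrets: 11, 1, 6, 0, 13 → max 13
Smallest max regret = 6 → A2.

laplace → A2; minimax regret → A2 (agree)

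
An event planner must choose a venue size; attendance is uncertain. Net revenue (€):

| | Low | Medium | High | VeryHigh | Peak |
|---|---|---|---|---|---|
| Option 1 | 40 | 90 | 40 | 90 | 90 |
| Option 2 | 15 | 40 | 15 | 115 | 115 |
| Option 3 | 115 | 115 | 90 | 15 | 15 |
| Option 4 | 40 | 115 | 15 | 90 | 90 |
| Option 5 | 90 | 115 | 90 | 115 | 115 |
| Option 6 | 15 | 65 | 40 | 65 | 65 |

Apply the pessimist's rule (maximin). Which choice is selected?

Option 5

Row minima: Option 1=40, Option 2=15, Option 3=15, Option 4=15, Option 5=90, Option 6=15
Best worst-case = 90 → Option 5.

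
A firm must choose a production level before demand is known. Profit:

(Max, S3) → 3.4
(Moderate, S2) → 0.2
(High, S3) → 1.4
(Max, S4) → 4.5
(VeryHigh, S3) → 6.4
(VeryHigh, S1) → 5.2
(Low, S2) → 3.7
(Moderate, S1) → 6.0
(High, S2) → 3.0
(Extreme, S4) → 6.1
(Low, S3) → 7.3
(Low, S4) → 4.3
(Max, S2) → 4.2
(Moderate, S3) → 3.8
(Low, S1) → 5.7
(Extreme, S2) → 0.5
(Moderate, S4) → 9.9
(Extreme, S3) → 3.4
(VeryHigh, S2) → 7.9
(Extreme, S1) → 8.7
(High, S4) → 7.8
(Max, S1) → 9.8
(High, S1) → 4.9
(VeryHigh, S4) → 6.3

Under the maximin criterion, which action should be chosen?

Row minima: Low=3.7, Moderate=0.2, High=1.4, VeryHigh=5.2, Extreme=0.5, Max=3.4
Best worst-case = 5.2 → VeryHigh.

VeryHigh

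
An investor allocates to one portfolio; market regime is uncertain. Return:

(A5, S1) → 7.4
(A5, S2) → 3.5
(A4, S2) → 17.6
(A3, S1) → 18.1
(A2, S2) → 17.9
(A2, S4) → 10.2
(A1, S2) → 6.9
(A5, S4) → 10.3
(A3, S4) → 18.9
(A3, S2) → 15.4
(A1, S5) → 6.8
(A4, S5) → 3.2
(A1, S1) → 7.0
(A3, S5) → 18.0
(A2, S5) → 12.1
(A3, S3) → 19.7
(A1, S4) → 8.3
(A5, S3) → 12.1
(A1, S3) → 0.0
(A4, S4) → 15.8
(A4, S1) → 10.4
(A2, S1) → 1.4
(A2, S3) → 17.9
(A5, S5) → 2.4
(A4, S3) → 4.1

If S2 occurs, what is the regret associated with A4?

0.3

Best payoff under S2 is 17.9.
Regret = 17.9 − 17.6 = 0.3.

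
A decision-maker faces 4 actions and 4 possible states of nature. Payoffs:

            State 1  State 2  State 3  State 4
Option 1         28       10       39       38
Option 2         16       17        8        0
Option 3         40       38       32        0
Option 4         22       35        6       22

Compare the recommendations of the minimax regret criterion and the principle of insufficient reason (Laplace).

Column bests: State 1=40, State 2=38, State 3=39, State 4=38.
Option 1 regrets: 12, 28, 0, 0 → max 28
Option 2 regrets: 24, 21, 31, 38 → max 38
Option 3 regrets: 0, 0, 7, 38 → max 38
Option 4 regrets: 18, 3, 33, 16 → max 33
Smallest max regret = 28 → Option 1.
Row averages: Option 1=28.75, Option 2=10.25, Option 3=27.5, Option 4=21.25
Highest average = 28.75 → Option 1.

minimax regret → Option 1; laplace → Option 1 (agree)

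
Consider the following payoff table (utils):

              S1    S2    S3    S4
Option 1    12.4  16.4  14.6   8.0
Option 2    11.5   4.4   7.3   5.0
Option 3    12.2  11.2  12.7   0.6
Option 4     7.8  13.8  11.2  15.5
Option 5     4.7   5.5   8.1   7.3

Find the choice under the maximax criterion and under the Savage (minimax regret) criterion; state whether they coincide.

Row maxima: Option 1=16.4, Option 2=11.5, Option 3=12.7, Option 4=15.5, Option 5=8.1
Best best-case = 16.4 → Option 1.
Column bests: S1=12.4, S2=16.4, S3=14.6, S4=15.5.
Option 1 regrets: 0.0, 0.0, 0.0, 7.5 → max 7.5
Option 2 regrets: 0.9, 12.0, 7.3, 10.5 → max 12.0
Option 3 regrets: 0.2, 5.2, 1.9, 14.9 → max 14.9
Option 4 regrets: 4.6, 2.6, 3.4, 0.0 → max 4.6
Option 5 regrets: 7.7, 10.9, 6.5, 8.2 → max 10.9
Smallest max regret = 4.6 → Option 4.

maximax → Option 1; minimax regret → Option 4 (disagree)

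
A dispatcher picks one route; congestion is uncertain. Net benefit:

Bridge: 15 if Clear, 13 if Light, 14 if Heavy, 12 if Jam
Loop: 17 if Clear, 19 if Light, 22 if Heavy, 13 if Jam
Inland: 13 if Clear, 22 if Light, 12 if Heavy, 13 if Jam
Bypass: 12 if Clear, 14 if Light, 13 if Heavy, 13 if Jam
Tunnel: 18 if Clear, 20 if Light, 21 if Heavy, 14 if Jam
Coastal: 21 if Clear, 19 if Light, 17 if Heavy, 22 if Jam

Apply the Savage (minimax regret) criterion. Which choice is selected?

Coastal

Column bests: Clear=21, Light=22, Heavy=22, Jam=22.
Bridge regrets: 6, 9, 8, 10 → max 10
Loop regrets: 4, 3, 0, 9 → max 9
Inland regrets: 8, 0, 10, 9 → max 10
Bypass regrets: 9, 8, 9, 9 → max 9
Tunnel regrets: 3, 2, 1, 8 → max 8
Coastal regrets: 0, 3, 5, 0 → max 5
Smallest max regret = 5 → Coastal.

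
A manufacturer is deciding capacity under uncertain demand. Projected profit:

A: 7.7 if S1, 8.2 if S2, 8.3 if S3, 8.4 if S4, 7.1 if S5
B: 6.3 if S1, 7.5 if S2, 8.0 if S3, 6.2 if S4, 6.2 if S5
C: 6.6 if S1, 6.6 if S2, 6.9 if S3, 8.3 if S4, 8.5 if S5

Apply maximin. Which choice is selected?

A

Row minima: A=7.1, B=6.2, C=6.6
Best worst-case = 7.1 → A.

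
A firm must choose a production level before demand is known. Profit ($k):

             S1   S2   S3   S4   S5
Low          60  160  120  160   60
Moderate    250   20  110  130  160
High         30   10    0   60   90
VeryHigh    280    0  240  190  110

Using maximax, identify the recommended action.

Row maxima: Low=160, Moderate=250, High=90, VeryHigh=280
Best best-case = 280 → VeryHigh.

VeryHigh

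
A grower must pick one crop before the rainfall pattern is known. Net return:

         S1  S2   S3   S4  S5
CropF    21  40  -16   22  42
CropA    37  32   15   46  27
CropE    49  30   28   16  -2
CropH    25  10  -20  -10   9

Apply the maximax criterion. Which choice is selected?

Row maxima: CropF=42, CropA=46, CropE=49, CropH=25
Best best-case = 49 → CropE.

CropE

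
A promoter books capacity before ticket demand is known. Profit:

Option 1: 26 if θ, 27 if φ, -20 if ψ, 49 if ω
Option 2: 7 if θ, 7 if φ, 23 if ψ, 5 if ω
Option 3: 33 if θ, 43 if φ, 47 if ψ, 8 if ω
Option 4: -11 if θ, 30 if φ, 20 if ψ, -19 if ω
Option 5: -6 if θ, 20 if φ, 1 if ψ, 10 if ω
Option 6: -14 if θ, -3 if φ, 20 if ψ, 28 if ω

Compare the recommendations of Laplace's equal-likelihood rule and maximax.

laplace → Option 3; maximax → Option 1 (disagree)

Row averages: Option 1=20.5, Option 2=10.5, Option 3=32.75, Option 4=5, Option 5=6.25, Option 6=7.75
Highest average = 32.75 → Option 3.
Row maxima: Option 1=49, Option 2=23, Option 3=47, Option 4=30, Option 5=20, Option 6=28
Best best-case = 49 → Option 1.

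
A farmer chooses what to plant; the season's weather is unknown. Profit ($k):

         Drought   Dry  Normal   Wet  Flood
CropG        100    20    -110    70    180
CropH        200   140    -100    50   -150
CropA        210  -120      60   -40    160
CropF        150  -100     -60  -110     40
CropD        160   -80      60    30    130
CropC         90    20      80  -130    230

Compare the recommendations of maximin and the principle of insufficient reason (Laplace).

Row minima: CropG=-110, CropH=-150, CropA=-120, CropF=-110, CropD=-80, CropC=-130
Best worst-case = -80 → CropD.
Row averages: CropG=52, CropH=28, CropA=54, CropF=-16, CropD=60, CropC=58
Highest average = 60 → CropD.

maximin → CropD; laplace → CropD (agree)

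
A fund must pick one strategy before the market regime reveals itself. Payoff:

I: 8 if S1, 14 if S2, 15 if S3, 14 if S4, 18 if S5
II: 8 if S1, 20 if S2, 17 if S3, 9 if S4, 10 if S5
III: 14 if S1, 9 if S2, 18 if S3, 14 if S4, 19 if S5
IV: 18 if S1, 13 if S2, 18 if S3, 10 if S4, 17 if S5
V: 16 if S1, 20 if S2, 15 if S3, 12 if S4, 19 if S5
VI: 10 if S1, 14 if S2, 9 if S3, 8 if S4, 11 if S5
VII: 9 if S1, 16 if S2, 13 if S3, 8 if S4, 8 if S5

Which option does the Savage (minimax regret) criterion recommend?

V

Column bests: S1=18, S2=20, S3=18, S4=14, S5=19.
I regrets: 10, 6, 3, 0, 1 → max 10
II regrets: 10, 0, 1, 5, 9 → max 10
III regrets: 4, 11, 0, 0, 0 → max 11
IV regrets: 0, 7, 0, 4, 2 → max 7
V regrets: 2, 0, 3, 2, 0 → max 3
VI regrets: 8, 6, 9, 6, 8 → max 9
VII regrets: 9, 4, 5, 6, 11 → max 11
Smallest max regret = 3 → V.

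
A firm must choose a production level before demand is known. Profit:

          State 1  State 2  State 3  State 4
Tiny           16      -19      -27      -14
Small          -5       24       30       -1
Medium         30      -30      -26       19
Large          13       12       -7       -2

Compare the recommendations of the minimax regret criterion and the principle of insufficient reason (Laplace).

Column bests: State 1=30, State 2=24, State 3=30, State 4=19.
Tiny regrets: 14, 43, 57, 33 → max 57
Small regrets: 35, 0, 0, 20 → max 35
Medium regrets: 0, 54, 56, 0 → max 56
Large regrets: 17, 12, 37, 21 → max 37
Smallest max regret = 35 → Small.
Row averages: Tiny=-11, Small=12, Medium=-1.75, Large=4
Highest average = 12 → Small.

minimax regret → Small; laplace → Small (agree)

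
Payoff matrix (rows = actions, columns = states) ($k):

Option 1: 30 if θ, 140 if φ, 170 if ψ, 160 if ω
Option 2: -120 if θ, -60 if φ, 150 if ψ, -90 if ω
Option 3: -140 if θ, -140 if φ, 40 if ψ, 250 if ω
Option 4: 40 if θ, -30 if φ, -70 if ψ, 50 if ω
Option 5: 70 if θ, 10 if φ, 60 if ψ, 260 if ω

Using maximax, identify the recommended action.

Option 5

Row maxima: Option 1=170, Option 2=150, Option 3=250, Option 4=50, Option 5=260
Best best-case = 260 → Option 5.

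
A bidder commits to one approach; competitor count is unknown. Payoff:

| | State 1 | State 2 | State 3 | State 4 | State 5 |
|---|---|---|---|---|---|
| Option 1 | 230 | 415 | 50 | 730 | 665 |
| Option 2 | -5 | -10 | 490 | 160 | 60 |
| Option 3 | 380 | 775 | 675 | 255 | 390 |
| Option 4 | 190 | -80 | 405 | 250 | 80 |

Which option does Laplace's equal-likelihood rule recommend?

Option 3

Row averages: Option 1=418, Option 2=139, Option 3=495, Option 4=169
Highest average = 495 → Option 3.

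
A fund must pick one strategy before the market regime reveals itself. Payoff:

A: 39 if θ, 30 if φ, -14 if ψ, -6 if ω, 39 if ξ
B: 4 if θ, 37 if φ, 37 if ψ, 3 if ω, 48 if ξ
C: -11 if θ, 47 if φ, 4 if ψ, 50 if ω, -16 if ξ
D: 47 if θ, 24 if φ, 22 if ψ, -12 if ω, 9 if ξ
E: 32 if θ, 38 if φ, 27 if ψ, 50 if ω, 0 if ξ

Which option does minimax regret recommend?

B

Column bests: θ=47, φ=47, ψ=37, ω=50, ξ=48.
A regrets: 8, 17, 51, 56, 9 → max 56
B regrets: 43, 10, 0, 47, 0 → max 47
C regrets: 58, 0, 33, 0, 64 → max 64
D regrets: 0, 23, 15, 62, 39 → max 62
E regrets: 15, 9, 10, 0, 48 → max 48
Smallest max regret = 47 → B.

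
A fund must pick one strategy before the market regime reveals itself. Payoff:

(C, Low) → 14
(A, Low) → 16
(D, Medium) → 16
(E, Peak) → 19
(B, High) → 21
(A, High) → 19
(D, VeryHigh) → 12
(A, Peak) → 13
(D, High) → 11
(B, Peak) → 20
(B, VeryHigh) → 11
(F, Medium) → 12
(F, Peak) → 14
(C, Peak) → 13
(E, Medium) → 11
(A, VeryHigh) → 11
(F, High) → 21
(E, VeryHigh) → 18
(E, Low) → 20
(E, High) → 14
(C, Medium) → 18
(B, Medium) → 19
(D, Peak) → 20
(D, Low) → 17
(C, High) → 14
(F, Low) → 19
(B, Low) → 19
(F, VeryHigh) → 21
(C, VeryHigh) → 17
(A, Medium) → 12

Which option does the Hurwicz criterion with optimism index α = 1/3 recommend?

F

A: 1/3·19 + 2/3·11 = 41/3
B: 1/3·21 + 2/3·11 = 43/3
C: 1/3·18 + 2/3·13 = 44/3
D: 1/3·20 + 2/3·11 = 14
E: 1/3·20 + 2/3·11 = 14
F: 1/3·21 + 2/3·12 = 15
Highest Hurwicz score = 15 → F.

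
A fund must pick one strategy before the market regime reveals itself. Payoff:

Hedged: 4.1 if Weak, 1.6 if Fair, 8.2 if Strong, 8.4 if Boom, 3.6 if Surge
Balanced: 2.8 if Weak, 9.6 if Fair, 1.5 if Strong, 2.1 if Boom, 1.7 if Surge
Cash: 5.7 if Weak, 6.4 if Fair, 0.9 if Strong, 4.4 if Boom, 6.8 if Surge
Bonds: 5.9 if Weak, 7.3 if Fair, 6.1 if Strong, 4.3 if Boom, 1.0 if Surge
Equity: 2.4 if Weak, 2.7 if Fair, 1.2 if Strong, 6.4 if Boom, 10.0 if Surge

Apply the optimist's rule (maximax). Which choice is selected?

Row maxima: Hedged=8.4, Balanced=9.6, Cash=6.8, Bonds=7.3, Equity=10.0
Best best-case = 10.0 → Equity.

Equity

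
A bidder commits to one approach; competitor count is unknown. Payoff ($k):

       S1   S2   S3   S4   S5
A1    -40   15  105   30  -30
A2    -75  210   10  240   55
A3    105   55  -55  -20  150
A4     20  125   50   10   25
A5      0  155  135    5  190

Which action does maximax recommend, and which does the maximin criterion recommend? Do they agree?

Row maxima: A1=105, A2=240, A3=150, A4=125, A5=190
Best best-case = 240 → A2.
Row minima: A1=-40, A2=-75, A3=-55, A4=10, A5=0
Best worst-case = 10 → A4.

maximax → A2; maximin → A4 (disagree)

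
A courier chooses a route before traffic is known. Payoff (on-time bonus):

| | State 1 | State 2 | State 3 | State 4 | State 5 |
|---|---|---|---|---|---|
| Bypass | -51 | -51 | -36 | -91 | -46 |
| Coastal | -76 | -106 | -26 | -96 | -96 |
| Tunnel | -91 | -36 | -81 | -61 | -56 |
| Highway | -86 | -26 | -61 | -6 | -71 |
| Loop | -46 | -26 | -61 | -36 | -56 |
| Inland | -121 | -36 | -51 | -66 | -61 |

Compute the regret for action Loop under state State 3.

Best payoff under State 3 is -26.
Regret = -26 − (-61) = 35.

35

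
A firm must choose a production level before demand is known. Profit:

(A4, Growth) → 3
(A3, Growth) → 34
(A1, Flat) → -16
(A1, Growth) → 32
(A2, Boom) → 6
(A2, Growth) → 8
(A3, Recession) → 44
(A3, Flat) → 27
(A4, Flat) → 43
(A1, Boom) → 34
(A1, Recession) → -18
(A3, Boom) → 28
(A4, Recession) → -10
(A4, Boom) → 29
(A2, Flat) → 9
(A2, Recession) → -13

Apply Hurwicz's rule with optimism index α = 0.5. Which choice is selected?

A3

A1: 0.5·34 + 0.5·(-18) = 8
A2: 0.5·9 + 0.5·(-13) = -2
A3: 0.5·44 + 0.5·27 = 35.5
A4: 0.5·43 + 0.5·(-10) = 16.5
Highest Hurwicz score = 35.5 → A3.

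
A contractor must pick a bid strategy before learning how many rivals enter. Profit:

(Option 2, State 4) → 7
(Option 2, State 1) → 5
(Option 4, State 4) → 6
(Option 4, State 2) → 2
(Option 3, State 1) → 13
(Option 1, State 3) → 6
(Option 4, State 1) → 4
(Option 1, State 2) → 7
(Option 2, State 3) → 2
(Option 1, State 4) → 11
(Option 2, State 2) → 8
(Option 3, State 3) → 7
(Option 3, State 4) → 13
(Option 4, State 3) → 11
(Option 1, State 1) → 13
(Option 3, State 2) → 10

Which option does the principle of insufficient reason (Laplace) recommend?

Option 3

Row averages: Option 1=9.25, Option 2=5.5, Option 3=10.75, Option 4=5.75
Highest average = 10.75 → Option 3.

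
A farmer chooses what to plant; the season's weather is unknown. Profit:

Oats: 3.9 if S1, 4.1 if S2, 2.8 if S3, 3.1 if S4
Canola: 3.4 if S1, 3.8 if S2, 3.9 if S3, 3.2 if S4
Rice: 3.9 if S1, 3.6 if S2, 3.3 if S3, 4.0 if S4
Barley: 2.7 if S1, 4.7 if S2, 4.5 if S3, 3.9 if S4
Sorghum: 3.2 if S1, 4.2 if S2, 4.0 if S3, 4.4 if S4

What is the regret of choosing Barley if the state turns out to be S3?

Best payoff under S3 is 4.5.
Regret = 4.5 − 4.5 = 0.0.

0.0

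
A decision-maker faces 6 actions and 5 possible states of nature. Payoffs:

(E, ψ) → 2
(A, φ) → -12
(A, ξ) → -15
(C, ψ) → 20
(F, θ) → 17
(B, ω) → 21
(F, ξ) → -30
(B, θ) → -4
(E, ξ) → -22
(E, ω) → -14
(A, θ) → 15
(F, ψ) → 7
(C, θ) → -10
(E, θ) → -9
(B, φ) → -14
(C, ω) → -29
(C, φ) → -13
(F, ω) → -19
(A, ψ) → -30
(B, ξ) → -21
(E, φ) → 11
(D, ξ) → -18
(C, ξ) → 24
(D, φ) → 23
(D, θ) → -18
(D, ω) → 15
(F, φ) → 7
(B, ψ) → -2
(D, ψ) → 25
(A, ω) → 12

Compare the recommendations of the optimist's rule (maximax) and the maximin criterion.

Row maxima: A=15, B=21, C=24, D=25, E=11, F=17
Best best-case = 25 → D.
Row minima: A=-30, B=-21, C=-29, D=-18, E=-22, F=-30
Best worst-case = -18 → D.

maximax → D; maximin → D (agree)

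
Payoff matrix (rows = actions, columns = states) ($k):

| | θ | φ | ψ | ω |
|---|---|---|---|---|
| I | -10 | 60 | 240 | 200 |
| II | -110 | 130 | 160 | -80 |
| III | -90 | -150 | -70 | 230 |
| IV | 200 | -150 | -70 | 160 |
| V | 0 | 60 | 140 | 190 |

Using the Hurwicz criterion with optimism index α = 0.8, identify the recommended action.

I

I: 0.8·240 + 0.2·(-10) = 190
II: 0.8·160 + 0.2·(-110) = 106
III: 0.8·230 + 0.2·(-150) = 154
IV: 0.8·200 + 0.2·(-150) = 130
V: 0.8·190 + 0.2·0 = 152
Highest Hurwicz score = 190 → I.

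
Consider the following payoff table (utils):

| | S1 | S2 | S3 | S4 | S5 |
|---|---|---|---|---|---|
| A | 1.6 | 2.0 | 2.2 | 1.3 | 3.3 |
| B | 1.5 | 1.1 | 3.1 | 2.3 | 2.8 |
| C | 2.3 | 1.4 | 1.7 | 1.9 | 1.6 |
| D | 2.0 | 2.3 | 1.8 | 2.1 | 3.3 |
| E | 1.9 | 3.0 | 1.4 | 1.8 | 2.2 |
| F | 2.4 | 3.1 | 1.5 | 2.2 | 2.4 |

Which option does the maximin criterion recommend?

D

Row minima: A=1.3, B=1.1, C=1.4, D=1.8, E=1.4, F=1.5
Best worst-case = 1.8 → D.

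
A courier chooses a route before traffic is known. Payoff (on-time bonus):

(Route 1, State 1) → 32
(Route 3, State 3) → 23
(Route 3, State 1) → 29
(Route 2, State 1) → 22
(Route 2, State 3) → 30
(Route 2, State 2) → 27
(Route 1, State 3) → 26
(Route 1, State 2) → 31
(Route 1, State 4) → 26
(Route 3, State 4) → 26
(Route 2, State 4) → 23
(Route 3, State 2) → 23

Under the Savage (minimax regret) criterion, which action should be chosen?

Column bests: State 1=32, State 2=31, State 3=30, State 4=26.
Route 1 regrets: 0, 0, 4, 0 → max 4
Route 2 regrets: 10, 4, 0, 3 → max 10
Route 3 regrets: 3, 8, 7, 0 → max 8
Smallest max regret = 4 → Route 1.

Route 1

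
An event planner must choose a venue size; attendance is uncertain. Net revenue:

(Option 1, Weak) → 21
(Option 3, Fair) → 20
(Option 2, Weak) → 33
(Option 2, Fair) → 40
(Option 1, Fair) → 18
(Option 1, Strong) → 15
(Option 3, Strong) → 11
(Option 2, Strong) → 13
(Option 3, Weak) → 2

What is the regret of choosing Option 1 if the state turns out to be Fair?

22

Best payoff under Fair is 40.
Regret = 40 − 18 = 22.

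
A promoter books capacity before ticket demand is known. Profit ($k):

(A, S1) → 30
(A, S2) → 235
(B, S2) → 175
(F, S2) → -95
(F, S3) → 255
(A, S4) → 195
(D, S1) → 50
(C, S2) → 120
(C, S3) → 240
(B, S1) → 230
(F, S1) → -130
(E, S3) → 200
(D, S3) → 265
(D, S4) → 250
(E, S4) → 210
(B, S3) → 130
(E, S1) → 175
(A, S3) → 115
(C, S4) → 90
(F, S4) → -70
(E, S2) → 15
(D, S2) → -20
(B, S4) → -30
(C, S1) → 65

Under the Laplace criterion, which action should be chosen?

E

Row averages: A=143.75, B=126.25, C=128.75, D=136.25, E=150, F=-10
Highest average = 150 → E.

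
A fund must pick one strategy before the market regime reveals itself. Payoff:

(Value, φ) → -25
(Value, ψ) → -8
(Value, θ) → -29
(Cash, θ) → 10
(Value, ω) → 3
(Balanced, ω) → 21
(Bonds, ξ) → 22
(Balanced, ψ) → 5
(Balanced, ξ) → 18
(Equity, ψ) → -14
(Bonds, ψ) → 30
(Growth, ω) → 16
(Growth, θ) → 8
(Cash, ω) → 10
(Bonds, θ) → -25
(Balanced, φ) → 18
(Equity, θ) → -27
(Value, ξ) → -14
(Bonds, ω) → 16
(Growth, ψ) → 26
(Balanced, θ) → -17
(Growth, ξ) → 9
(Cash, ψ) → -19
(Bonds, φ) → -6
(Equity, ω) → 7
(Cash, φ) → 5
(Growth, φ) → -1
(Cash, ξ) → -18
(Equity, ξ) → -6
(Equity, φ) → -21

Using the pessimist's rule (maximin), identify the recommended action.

Growth

Row minima: Bonds=-25, Cash=-19, Growth=-1, Value=-29, Equity=-27, Balanced=-17
Best worst-case = -1 → Growth.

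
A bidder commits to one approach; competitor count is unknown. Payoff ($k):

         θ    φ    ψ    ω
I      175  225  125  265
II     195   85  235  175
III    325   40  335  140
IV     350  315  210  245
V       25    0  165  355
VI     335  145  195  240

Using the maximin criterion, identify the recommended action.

IV

Row minima: I=125, II=85, III=40, IV=210, V=0, VI=145
Best worst-case = 210 → IV.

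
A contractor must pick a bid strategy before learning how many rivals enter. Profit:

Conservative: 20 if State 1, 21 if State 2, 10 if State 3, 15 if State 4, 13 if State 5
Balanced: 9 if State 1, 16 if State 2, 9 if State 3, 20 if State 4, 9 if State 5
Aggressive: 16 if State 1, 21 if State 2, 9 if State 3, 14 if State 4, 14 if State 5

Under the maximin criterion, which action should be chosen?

Conservative

Row minima: Conservative=10, Balanced=9, Aggressive=9
Best worst-case = 10 → Conservative.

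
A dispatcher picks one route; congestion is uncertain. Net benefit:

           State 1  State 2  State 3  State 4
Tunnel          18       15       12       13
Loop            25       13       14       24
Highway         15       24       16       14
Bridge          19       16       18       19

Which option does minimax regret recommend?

Column bests: State 1=25, State 2=24, State 3=18, State 4=24.
Tunnel regrets: 7, 9, 6, 11 → max 11
Loop regrets: 0, 11, 4, 0 → max 11
Highway regrets: 10, 0, 2, 10 → max 10
Bridge regrets: 6, 8, 0, 5 → max 8
Smallest max regret = 8 → Bridge.

Bridge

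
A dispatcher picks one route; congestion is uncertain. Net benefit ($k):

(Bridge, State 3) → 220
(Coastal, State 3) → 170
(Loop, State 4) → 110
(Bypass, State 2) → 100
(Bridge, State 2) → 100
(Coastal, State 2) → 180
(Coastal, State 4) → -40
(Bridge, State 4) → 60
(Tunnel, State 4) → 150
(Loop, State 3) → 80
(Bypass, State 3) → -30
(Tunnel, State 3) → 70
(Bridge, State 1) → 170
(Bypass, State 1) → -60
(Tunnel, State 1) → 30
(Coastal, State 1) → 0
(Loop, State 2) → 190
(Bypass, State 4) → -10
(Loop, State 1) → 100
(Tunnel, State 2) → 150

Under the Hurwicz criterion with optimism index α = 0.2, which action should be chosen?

Loop: 0.2·190 + 0.8·80 = 102
Bridge: 0.2·220 + 0.8·60 = 92
Coastal: 0.2·180 + 0.8·(-40) = 4
Tunnel: 0.2·150 + 0.8·30 = 54
Bypass: 0.2·100 + 0.8·(-60) = -28
Highest Hurwicz score = 102 → Loop.

Loop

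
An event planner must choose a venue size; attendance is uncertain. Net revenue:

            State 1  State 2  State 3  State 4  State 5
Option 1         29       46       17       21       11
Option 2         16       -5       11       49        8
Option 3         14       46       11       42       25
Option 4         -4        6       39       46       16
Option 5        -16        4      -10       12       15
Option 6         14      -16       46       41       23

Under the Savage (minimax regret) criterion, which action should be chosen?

Option 1

Column bests: State 1=29, State 2=46, State 3=46, State 4=49, State 5=25.
Option 1 regrets: 0, 0, 29, 28, 14 → max 29
Option 2 regrets: 13, 51, 35, 0, 17 → max 51
Option 3 regrets: 15, 0, 35, 7, 0 → max 35
Option 4 regrets: 33, 40, 7, 3, 9 → max 40
Option 5 regrets: 45, 42, 56, 37, 10 → max 56
Option 6 regrets: 15, 62, 0, 8, 2 → max 62
Smallest max regret = 29 → Option 1.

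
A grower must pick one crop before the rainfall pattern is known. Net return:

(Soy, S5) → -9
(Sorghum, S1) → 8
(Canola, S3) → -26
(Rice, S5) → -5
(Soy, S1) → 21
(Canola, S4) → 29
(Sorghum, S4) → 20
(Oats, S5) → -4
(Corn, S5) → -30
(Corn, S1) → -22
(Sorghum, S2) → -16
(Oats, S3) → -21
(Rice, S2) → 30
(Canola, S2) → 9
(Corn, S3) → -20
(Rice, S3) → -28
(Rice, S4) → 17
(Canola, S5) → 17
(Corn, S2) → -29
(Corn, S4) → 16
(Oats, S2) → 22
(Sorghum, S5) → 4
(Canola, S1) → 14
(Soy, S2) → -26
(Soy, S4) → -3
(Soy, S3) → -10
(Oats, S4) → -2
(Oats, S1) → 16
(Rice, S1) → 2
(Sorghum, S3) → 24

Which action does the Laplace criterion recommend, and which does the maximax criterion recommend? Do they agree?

laplace → Canola; maximax → Rice (disagree)

Row averages: Sorghum=8, Canola=8.6, Soy=-5.4, Rice=3.2, Corn=-17, Oats=2.2
Highest average = 8.6 → Canola.
Row maxima: Sorghum=24, Canola=29, Soy=21, Rice=30, Corn=16, Oats=22
Best best-case = 30 → Rice.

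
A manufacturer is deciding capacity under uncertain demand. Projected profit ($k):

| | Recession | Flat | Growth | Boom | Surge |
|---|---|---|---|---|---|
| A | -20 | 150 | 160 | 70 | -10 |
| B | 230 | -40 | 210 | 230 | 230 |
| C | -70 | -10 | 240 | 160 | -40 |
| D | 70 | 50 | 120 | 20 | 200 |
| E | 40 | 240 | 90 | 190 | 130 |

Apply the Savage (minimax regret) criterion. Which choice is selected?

E

Column bests: Recession=230, Flat=240, Growth=240, Boom=230, Surge=230.
A regrets: 250, 90, 80, 160, 240 → max 250
B regrets: 0, 280, 30, 0, 0 → max 280
C regrets: 300, 250, 0, 70, 270 → max 300
D regrets: 160, 190, 120, 210, 30 → max 210
E regrets: 190, 0, 150, 40, 100 → max 190
Smallest max regret = 190 → E.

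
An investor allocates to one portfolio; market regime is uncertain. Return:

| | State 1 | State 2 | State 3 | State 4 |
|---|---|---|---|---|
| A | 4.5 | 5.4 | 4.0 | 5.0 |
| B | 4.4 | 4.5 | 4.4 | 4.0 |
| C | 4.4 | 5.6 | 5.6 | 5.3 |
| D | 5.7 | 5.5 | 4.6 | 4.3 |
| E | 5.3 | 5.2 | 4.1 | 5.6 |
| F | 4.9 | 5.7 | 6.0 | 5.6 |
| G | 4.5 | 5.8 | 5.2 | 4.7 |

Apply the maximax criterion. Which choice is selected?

F

Row maxima: A=5.4, B=4.5, C=5.6, D=5.7, E=5.6, F=6.0, G=5.8
Best best-case = 6.0 → F.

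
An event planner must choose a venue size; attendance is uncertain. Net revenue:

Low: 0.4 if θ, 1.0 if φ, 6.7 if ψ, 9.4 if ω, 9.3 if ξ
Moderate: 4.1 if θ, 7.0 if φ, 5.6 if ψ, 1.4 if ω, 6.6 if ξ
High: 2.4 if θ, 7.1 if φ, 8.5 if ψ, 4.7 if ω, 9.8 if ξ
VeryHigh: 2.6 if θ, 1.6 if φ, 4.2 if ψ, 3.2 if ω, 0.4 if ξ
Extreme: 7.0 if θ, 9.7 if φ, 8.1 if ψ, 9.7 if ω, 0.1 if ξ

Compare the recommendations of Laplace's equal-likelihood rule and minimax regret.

laplace → Extreme; minimax regret → High (disagree)

Row averages: Low=5.36, Moderate=4.94, High=6.5, VeryHigh=2.4, Extreme=6.92
Highest average = 6.92 → Extreme.
Column bests: θ=7.0, φ=9.7, ψ=8.5, ω=9.7, ξ=9.8.
Low regrets: 6.6, 8.7, 1.8, 0.3, 0.5 → max 8.7
Moderate regrets: 2.9, 2.7, 2.9, 8.3, 3.2 → max 8.3
High regrets: 4.6, 2.6, 0.0, 5.0, 0.0 → max 5.0
VeryHigh regrets: 4.4, 8.1, 4.3, 6.5, 9.4 → max 9.4
Extreme regrets: 0.0, 0.0, 0.4, 0.0, 9.7 → max 9.7
Smallest max regret = 5.0 → High.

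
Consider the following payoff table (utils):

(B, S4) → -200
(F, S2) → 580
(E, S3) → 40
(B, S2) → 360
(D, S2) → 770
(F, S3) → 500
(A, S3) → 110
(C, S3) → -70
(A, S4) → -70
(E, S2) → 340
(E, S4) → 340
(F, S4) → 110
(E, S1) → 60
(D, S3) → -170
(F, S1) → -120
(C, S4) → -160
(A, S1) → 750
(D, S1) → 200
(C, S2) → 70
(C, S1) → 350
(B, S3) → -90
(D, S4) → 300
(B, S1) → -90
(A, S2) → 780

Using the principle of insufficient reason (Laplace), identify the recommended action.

A

Row averages: A=392.5, B=-5, C=47.5, D=275, E=195, F=267.5
Highest average = 392.5 → A.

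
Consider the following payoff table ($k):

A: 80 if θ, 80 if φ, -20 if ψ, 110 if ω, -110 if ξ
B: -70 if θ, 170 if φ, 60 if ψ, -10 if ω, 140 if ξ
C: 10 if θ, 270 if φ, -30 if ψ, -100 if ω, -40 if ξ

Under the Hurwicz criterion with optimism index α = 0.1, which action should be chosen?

A: 0.1·110 + 0.9·(-110) = -88
B: 0.1·170 + 0.9·(-70) = -46
C: 0.1·270 + 0.9·(-100) = -63
Highest Hurwicz score = -46 → B.

B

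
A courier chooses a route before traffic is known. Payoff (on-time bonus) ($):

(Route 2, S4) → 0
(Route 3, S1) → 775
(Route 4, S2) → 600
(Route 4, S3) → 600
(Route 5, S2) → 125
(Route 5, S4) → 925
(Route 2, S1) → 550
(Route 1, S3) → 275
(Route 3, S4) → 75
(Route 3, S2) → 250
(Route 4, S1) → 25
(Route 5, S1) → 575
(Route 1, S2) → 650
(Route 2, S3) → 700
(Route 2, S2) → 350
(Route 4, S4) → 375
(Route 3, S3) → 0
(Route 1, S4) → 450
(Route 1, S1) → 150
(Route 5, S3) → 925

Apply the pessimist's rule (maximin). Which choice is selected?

Row minima: Route 1=150, Route 2=0, Route 3=0, Route 4=25, Route 5=125
Best worst-case = 150 → Route 1.

Route 1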